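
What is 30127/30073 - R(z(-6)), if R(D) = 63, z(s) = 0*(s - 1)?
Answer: -1864472/30073 ≈ -61.998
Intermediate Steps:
z(s) = 0 (z(s) = 0*(-1 + s) = 0)
30127/30073 - R(z(-6)) = 30127/30073 - 1*63 = 30127*(1/30073) - 63 = 30127/30073 - 63 = -1864472/30073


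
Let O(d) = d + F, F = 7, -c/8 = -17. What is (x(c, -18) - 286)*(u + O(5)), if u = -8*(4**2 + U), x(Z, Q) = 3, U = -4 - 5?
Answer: 12452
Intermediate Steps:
c = 136 (c = -8*(-17) = 136)
U = -9
u = -56 (u = -8*(4**2 - 9) = -8*(16 - 9) = -8*7 = -56)
O(d) = 7 + d (O(d) = d + 7 = 7 + d)
(x(c, -18) - 286)*(u + O(5)) = (3 - 286)*(-56 + (7 + 5)) = -283*(-56 + 12) = -283*(-44) = 12452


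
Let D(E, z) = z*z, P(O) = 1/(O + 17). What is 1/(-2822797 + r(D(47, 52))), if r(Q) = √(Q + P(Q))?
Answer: -7680830637/21681425672274104 - √20019988785/21681425672274104 ≈ -3.5427e-7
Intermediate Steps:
P(O) = 1/(17 + O)
D(E, z) = z²
r(Q) = √(Q + 1/(17 + Q))
1/(-2822797 + r(D(47, 52))) = 1/(-2822797 + √((1 + 52²*(17 + 52²))/(17 + 52²))) = 1/(-2822797 + √((1 + 2704*(17 + 2704))/(17 + 2704))) = 1/(-2822797 + √((1 + 2704*2721)/2721)) = 1/(-2822797 + √((1 + 7357584)/2721)) = 1/(-2822797 + √((1/2721)*7357585)) = 1/(-2822797 + √(7357585/2721)) = 1/(-2822797 + √20019988785/2721)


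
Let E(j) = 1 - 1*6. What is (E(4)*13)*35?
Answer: -2275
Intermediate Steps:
E(j) = -5 (E(j) = 1 - 6 = -5)
(E(4)*13)*35 = -5*13*35 = -65*35 = -2275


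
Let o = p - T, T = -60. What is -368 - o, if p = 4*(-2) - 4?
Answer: -416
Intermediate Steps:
p = -12 (p = -8 - 4 = -12)
o = 48 (o = -12 - 1*(-60) = -12 + 60 = 48)
-368 - o = -368 - 1*48 = -368 - 48 = -416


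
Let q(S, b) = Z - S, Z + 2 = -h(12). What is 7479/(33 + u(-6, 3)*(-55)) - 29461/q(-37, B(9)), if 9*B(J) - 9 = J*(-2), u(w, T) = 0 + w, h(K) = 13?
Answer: -319085/242 ≈ -1318.5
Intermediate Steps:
u(w, T) = w
B(J) = 1 - 2*J/9 (B(J) = 1 + (J*(-2))/9 = 1 + (-2*J)/9 = 1 - 2*J/9)
Z = -15 (Z = -2 - 1*13 = -2 - 13 = -15)
q(S, b) = -15 - S
7479/(33 + u(-6, 3)*(-55)) - 29461/q(-37, B(9)) = 7479/(33 - 6*(-55)) - 29461/(-15 - 1*(-37)) = 7479/(33 + 330) - 29461/(-15 + 37) = 7479/363 - 29461/22 = 7479*(1/363) - 29461*1/22 = 2493/121 - 29461/22 = -319085/242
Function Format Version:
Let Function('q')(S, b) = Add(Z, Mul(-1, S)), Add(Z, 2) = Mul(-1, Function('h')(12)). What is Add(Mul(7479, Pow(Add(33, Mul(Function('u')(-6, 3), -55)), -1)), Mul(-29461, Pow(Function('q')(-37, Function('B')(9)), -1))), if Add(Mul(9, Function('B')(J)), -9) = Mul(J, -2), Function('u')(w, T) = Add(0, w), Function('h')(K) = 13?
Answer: Rational(-319085, 242) ≈ -1318.5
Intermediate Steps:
Function('u')(w, T) = w
Function('B')(J) = Add(1, Mul(Rational(-2, 9), J)) (Function('B')(J) = Add(1, Mul(Rational(1, 9), Mul(J, -2))) = Add(1, Mul(Rational(1, 9), Mul(-2, J))) = Add(1, Mul(Rational(-2, 9), J)))
Z = -15 (Z = Add(-2, Mul(-1, 13)) = Add(-2, -13) = -15)
Function('q')(S, b) = Add(-15, Mul(-1, S))
Add(Mul(7479, Pow(Add(33, Mul(Function('u')(-6, 3), -55)), -1)), Mul(-29461, Pow(Function('q')(-37, Function('B')(9)), -1))) = Add(Mul(7479, Pow(Add(33, Mul(-6, -55)), -1)), Mul(-29461, Pow(Add(-15, Mul(-1, -37)), -1))) = Add(Mul(7479, Pow(Add(33, 330), -1)), Mul(-29461, Pow(Add(-15, 37), -1))) = Add(Mul(7479, Pow(363, -1)), Mul(-29461, Pow(22, -1))) = Add(Mul(7479, Rational(1, 363)), Mul(-29461, Rational(1, 22))) = Add(Rational(2493, 121), Rational(-29461, 22)) = Rational(-319085, 242)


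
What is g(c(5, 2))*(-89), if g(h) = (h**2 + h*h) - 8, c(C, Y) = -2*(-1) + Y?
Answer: -2136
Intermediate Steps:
c(C, Y) = 2 + Y
g(h) = -8 + 2*h**2 (g(h) = (h**2 + h**2) - 8 = 2*h**2 - 8 = -8 + 2*h**2)
g(c(5, 2))*(-89) = (-8 + 2*(2 + 2)**2)*(-89) = (-8 + 2*4**2)*(-89) = (-8 + 2*16)*(-89) = (-8 + 32)*(-89) = 24*(-89) = -2136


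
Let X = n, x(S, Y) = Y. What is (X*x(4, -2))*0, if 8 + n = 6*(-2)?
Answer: 0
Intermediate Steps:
n = -20 (n = -8 + 6*(-2) = -8 - 12 = -20)
X = -20
(X*x(4, -2))*0 = -20*(-2)*0 = 40*0 = 0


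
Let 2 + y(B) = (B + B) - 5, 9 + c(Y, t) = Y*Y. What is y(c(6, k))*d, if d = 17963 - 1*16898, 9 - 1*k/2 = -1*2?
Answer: 50055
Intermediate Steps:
k = 22 (k = 18 - (-2)*2 = 18 - 2*(-2) = 18 + 4 = 22)
c(Y, t) = -9 + Y² (c(Y, t) = -9 + Y*Y = -9 + Y²)
y(B) = -7 + 2*B (y(B) = -2 + ((B + B) - 5) = -2 + (2*B - 5) = -2 + (-5 + 2*B) = -7 + 2*B)
d = 1065 (d = 17963 - 16898 = 1065)
y(c(6, k))*d = (-7 + 2*(-9 + 6²))*1065 = (-7 + 2*(-9 + 36))*1065 = (-7 + 2*27)*1065 = (-7 + 54)*1065 = 47*1065 = 50055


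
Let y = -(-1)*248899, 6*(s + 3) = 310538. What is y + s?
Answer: 901957/3 ≈ 3.0065e+5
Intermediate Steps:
s = 155260/3 (s = -3 + (⅙)*310538 = -3 + 155269/3 = 155260/3 ≈ 51753.)
y = 248899 (y = -1*(-248899) = 248899)
y + s = 248899 + 155260/3 = 901957/3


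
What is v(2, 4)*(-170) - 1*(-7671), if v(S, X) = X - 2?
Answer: 7331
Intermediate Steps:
v(S, X) = -2 + X
v(2, 4)*(-170) - 1*(-7671) = (-2 + 4)*(-170) - 1*(-7671) = 2*(-170) + 7671 = -340 + 7671 = 7331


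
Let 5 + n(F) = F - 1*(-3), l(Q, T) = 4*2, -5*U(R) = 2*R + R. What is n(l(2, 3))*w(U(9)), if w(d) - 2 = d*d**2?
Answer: -116598/125 ≈ -932.78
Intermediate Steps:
U(R) = -3*R/5 (U(R) = -(2*R + R)/5 = -3*R/5)
l(Q, T) = 8
w(d) = 2 + d**3 (w(d) = 2 + d*d**2 = 2 + d**3)
n(F) = -2 + F (n(F) = -5 + (F - 1*(-3)) = -5 + (F + 3) = -5 + (3 + F) = -2 + F)
n(l(2, 3))*w(U(9)) = (-2 + 8)*(2 + (-3/5*9)**3) = 6*(2 + (-27/5)**3) = 6*(2 - 19683/125) = 6*(-19433/125) = -116598/125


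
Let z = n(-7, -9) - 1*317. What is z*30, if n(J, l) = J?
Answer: -9720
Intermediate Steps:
z = -324 (z = -7 - 1*317 = -7 - 317 = -324)
z*30 = -324*30 = -9720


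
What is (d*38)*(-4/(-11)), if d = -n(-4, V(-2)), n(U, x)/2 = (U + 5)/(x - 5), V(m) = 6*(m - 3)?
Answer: 304/385 ≈ 0.78961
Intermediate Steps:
V(m) = -18 + 6*m (V(m) = 6*(-3 + m) = -18 + 6*m)
n(U, x) = 2*(5 + U)/(-5 + x) (n(U, x) = 2*((U + 5)/(x - 5)) = 2*((5 + U)/(-5 + x)) = 2*(5 + U)/(-5 + x))
d = 2/35 (d = -2*(5 - 4)/(-5 + (-18 + 6*(-2))) = -2/(-5 + (-18 - 12)) = -2/(-5 - 30) = -2/(-35) = -2*(-1)/35 = -1*(-2/35) = 2/35 ≈ 0.057143)
(d*38)*(-4/(-11)) = ((2/35)*38)*(-4/(-11)) = 76*(-4*(-1/11))/35 = (76/35)*(4/11) = 304/385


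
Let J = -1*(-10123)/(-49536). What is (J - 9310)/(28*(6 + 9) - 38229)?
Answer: 461190283/1872906624 ≈ 0.24624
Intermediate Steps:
J = -10123/49536 (J = 10123*(-1/49536) = -10123/49536 ≈ -0.20436)
(J - 9310)/(28*(6 + 9) - 38229) = (-10123/49536 - 9310)/(28*(6 + 9) - 38229) = -461190283/(49536*(28*15 - 38229)) = -461190283/(49536*(420 - 38229)) = -461190283/49536/(-37809) = -461190283/49536*(-1/37809) = 461190283/1872906624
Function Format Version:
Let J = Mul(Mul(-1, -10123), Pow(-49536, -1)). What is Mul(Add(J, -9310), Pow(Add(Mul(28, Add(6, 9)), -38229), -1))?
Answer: Rational(461190283, 1872906624) ≈ 0.24624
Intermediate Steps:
J = Rational(-10123, 49536) (J = Mul(10123, Rational(-1, 49536)) = Rational(-10123, 49536) ≈ -0.20436)
Mul(Add(J, -9310), Pow(Add(Mul(28, Add(6, 9)), -38229), -1)) = Mul(Add(Rational(-10123, 49536), -9310), Pow(Add(Mul(28, Add(6, 9)), -38229), -1)) = Mul(Rational(-461190283, 49536), Pow(Add(Mul(28, 15), -38229), -1)) = Mul(Rational(-461190283, 49536), Pow(Add(420, -38229), -1)) = Mul(Rational(-461190283, 49536), Pow(-37809, -1)) = Mul(Rational(-461190283, 49536), Rational(-1, 37809)) = Rational(461190283, 1872906624)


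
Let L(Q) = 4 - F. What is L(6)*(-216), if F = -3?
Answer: -1512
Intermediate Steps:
L(Q) = 7 (L(Q) = 4 - 1*(-3) = 4 + 3 = 7)
L(6)*(-216) = 7*(-216) = -1512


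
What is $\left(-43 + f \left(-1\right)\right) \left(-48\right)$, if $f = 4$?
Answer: $2256$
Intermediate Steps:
$\left(-43 + f \left(-1\right)\right) \left(-48\right) = \left(-43 + 4 \left(-1\right)\right) \left(-48\right) = \left(-43 - 4\right) \left(-48\right) = \left(-47\right) \left(-48\right) = 2256$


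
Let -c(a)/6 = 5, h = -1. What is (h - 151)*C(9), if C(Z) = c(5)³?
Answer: 4104000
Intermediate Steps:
c(a) = -30 (c(a) = -6*5 = -30)
C(Z) = -27000 (C(Z) = (-30)³ = -27000)
(h - 151)*C(9) = (-1 - 151)*(-27000) = -152*(-27000) = 4104000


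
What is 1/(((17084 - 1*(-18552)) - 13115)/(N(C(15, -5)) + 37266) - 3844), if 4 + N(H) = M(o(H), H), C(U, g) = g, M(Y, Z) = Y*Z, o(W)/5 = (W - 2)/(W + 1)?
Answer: -148873/572177728 ≈ -0.00026019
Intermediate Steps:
o(W) = 5*(-2 + W)/(1 + W) (o(W) = 5*((W - 2)/(W + 1)) = 5*((-2 + W)/(1 + W)) = 5*(-2 + W)/(1 + W))
N(H) = -4 + 5*H*(-2 + H)/(1 + H) (N(H) = -4 + (5*(-2 + H)/(1 + H))*H = -4 + 5*H*(-2 + H)/(1 + H))
1/(((17084 - 1*(-18552)) - 13115)/(N(C(15, -5)) + 37266) - 3844) = 1/(((17084 - 1*(-18552)) - 13115)/((-4 - 14*(-5) + 5*(-5)²)/(1 - 5) + 37266) - 3844) = 1/(((17084 + 18552) - 13115)/((-4 + 70 + 5*25)/(-4) + 37266) - 3844) = 1/((35636 - 13115)/(-(-4 + 70 + 125)/4 + 37266) - 3844) = 1/(22521/(-¼*191 + 37266) - 3844) = 1/(22521/(-191/4 + 37266) - 3844) = 1/(22521/(148873/4) - 3844) = 1/(22521*(4/148873) - 3844) = 1/(90084/148873 - 3844) = 1/(-572177728/148873) = -148873/572177728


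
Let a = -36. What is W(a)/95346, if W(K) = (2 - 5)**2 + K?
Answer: -3/10594 ≈ -0.00028318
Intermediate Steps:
W(K) = 9 + K (W(K) = (-3)**2 + K = 9 + K)
W(a)/95346 = (9 - 36)/95346 = -27*1/95346 = -3/10594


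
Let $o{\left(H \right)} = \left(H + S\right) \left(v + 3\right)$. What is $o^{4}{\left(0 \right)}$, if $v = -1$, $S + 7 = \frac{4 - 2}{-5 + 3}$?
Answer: $65536$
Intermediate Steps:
$S = -8$ ($S = -7 + \frac{4 - 2}{-5 + 3} = -7 + \frac{2}{-2} = -7 + 2 \left(- \frac{1}{2}\right) = -7 - 1 = -8$)
$o{\left(H \right)} = -16 + 2 H$ ($o{\left(H \right)} = \left(H - 8\right) \left(-1 + 3\right) = \left(-8 + H\right) 2 = -16 + 2 H$)
$o^{4}{\left(0 \right)} = \left(-16 + 2 \cdot 0\right)^{4} = \left(-16 + 0\right)^{4} = \left(-16\right)^{4} = 65536$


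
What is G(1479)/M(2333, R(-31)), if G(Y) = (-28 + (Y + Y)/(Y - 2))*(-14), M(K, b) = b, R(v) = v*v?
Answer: 76796/202771 ≈ 0.37873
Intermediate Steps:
R(v) = v**2
G(Y) = 392 - 28*Y/(-2 + Y) (G(Y) = (-28 + (2*Y)/(-2 + Y))*(-14) = (-28 + 2*Y/(-2 + Y))*(-14) = 392 - 28*Y/(-2 + Y))
G(1479)/M(2333, R(-31)) = (28*(-28 + 13*1479)/(-2 + 1479))/((-31)**2) = (28*(-28 + 19227)/1477)/961 = (28*(1/1477)*19199)*(1/961) = (76796/211)*(1/961) = 76796/202771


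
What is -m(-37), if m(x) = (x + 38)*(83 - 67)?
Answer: -16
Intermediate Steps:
m(x) = 608 + 16*x (m(x) = (38 + x)*16 = 608 + 16*x)
-m(-37) = -(608 + 16*(-37)) = -(608 - 592) = -1*16 = -16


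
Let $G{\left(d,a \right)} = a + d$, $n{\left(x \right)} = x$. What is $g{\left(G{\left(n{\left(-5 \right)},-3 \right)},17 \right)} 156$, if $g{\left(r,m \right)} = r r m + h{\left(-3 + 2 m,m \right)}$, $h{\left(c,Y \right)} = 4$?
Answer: $170352$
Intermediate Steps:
$g{\left(r,m \right)} = 4 + m r^{2}$ ($g{\left(r,m \right)} = r r m + 4 = r^{2} m + 4 = m r^{2} + 4 = 4 + m r^{2}$)
$g{\left(G{\left(n{\left(-5 \right)},-3 \right)},17 \right)} 156 = \left(4 + 17 \left(-3 - 5\right)^{2}\right) 156 = \left(4 + 17 \left(-8\right)^{2}\right) 156 = \left(4 + 17 \cdot 64\right) 156 = \left(4 + 1088\right) 156 = 1092 \cdot 156 = 170352$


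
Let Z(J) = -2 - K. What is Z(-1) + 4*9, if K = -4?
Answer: 38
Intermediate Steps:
Z(J) = 2 (Z(J) = -2 - 1*(-4) = -2 + 4 = 2)
Z(-1) + 4*9 = 2 + 4*9 = 2 + 36 = 38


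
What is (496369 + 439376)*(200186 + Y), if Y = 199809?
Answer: 374293321275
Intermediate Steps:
(496369 + 439376)*(200186 + Y) = (496369 + 439376)*(200186 + 199809) = 935745*399995 = 374293321275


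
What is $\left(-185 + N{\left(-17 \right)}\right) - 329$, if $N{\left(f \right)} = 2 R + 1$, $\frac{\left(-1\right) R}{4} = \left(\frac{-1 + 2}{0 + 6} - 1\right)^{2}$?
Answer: $- \frac{4667}{9} \approx -518.56$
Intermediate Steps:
$R = - \frac{25}{9}$ ($R = - 4 \left(\frac{-1 + 2}{0 + 6} - 1\right)^{2} = - 4 \left(1 \cdot \frac{1}{6} - 1\right)^{2} = - 4 \left(\frac{1}{6} - 1\right)^{2} = - 4 \left(- \frac{5}{6}\right)^{2} = \left(-4\right) \frac{25}{36} = - \frac{25}{9} \approx -2.7778$)
$N{\left(f \right)} = - \frac{41}{9}$ ($N{\left(f \right)} = 2 \left(- \frac{25}{9}\right) + 1 = - \frac{50}{9} + 1 = - \frac{41}{9}$)
$\left(-185 + N{\left(-17 \right)}\right) - 329 = \left(-185 - \frac{41}{9}\right) - 329 = - \frac{1706}{9} - 329 = - \frac{4667}{9}$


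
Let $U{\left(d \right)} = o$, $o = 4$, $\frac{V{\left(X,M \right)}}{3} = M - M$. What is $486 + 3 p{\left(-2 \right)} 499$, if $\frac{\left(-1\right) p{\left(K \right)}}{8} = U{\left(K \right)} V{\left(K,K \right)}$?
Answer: $486$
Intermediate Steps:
$V{\left(X,M \right)} = 0$ ($V{\left(X,M \right)} = 3 \left(M - M\right) = 3 \cdot 0 = 0$)
$U{\left(d \right)} = 4$
$p{\left(K \right)} = 0$ ($p{\left(K \right)} = - 8 \cdot 4 \cdot 0 = \left(-8\right) 0 = 0$)
$486 + 3 p{\left(-2 \right)} 499 = 486 + 3 \cdot 0 \cdot 499 = 486 + 0 \cdot 499 = 486 + 0 = 486$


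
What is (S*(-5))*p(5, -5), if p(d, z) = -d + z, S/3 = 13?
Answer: 1950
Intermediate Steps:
S = 39 (S = 3*13 = 39)
p(d, z) = z - d
(S*(-5))*p(5, -5) = (39*(-5))*(-5 - 1*5) = -195*(-5 - 5) = -195*(-10) = 1950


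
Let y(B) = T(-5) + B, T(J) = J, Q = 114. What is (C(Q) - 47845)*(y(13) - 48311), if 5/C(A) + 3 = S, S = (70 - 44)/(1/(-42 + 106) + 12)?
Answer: 1486195398540/643 ≈ 2.3113e+9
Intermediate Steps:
y(B) = -5 + B
S = 1664/769 (S = 26/(1/64 + 12) = 26/(769/64) = 26*(64/769) = 1664/769 ≈ 2.1638)
C(A) = -3845/643 (C(A) = 5/(-3 + 1664/769) = 5/(-643/769) = 5*(-769/643) = -3845/643)
(C(Q) - 47845)*(y(13) - 48311) = (-3845/643 - 47845)*((-5 + 13) - 48311) = -30768180*(8 - 48311)/643 = -30768180/643*(-48303) = 1486195398540/643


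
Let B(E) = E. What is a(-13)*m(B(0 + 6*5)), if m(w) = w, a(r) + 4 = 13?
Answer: 270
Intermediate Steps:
a(r) = 9 (a(r) = -4 + 13 = 9)
a(-13)*m(B(0 + 6*5)) = 9*(0 + 6*5) = 9*(0 + 30) = 9*30 = 270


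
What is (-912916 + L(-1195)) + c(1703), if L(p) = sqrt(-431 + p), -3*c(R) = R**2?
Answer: -5638957/3 + I*sqrt(1626) ≈ -1.8797e+6 + 40.324*I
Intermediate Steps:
c(R) = -R**2/3
(-912916 + L(-1195)) + c(1703) = (-912916 + sqrt(-431 - 1195)) - 1/3*1703**2 = (-912916 + sqrt(-1626)) - 1/3*2900209 = (-912916 + I*sqrt(1626)) - 2900209/3 = -5638957/3 + I*sqrt(1626)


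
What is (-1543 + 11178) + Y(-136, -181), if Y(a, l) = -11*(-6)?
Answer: 9701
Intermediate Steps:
Y(a, l) = 66
(-1543 + 11178) + Y(-136, -181) = (-1543 + 11178) + 66 = 9635 + 66 = 9701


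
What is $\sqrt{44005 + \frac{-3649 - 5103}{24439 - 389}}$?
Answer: $\frac{\sqrt{254523915269}}{2405} \approx 209.77$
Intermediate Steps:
$\sqrt{44005 + \frac{-3649 - 5103}{24439 - 389}} = \sqrt{44005 - \frac{8752}{24050}} = \sqrt{44005 - \frac{4376}{12025}} = \sqrt{\frac{529155749}{12025}} = \frac{\sqrt{254523915269}}{2405}$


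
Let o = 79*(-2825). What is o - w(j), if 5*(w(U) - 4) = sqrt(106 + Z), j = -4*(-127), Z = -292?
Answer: -223179 - I*sqrt(186)/5 ≈ -2.2318e+5 - 2.7276*I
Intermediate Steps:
j = 508
o = -223175
w(U) = 4 + I*sqrt(186)/5 (w(U) = 4 + sqrt(106 - 292)/5 = 4 + sqrt(-186)/5 = 4 + (I*sqrt(186))/5 = 4 + I*sqrt(186)/5)
o - w(j) = -223175 - (4 + I*sqrt(186)/5) = -223175 + (-4 - I*sqrt(186)/5) = -223179 - I*sqrt(186)/5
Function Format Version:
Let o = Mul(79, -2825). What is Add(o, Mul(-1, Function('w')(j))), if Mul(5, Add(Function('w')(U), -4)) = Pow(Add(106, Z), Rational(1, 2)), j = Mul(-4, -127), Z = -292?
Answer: Add(-223179, Mul(Rational(-1, 5), I, Pow(186, Rational(1, 2)))) ≈ Add(-2.2318e+5, Mul(-2.7276, I))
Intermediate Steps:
j = 508
o = -223175
Function('w')(U) = Add(4, Mul(Rational(1, 5), I, Pow(186, Rational(1, 2)))) (Function('w')(U) = Add(4, Mul(Rational(1, 5), Pow(Add(106, -292), Rational(1, 2)))) = Add(4, Mul(Rational(1, 5), Pow(-186, Rational(1, 2)))) = Add(4, Mul(Rational(1, 5), Mul(I, Pow(186, Rational(1, 2))))) = Add(4, Mul(Rational(1, 5), I, Pow(186, Rational(1, 2)))))
Add(o, Mul(-1, Function('w')(j))) = Add(-223175, Mul(-1, Add(4, Mul(Rational(1, 5), I, Pow(186, Rational(1, 2)))))) = Add(-223175, Add(-4, Mul(Rational(-1, 5), I, Pow(186, Rational(1, 2))))) = Add(-223179, Mul(Rational(-1, 5), I, Pow(186, Rational(1, 2))))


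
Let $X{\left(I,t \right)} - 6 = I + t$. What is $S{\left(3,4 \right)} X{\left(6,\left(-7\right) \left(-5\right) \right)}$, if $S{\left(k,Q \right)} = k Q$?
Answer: $564$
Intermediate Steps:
$X{\left(I,t \right)} = 6 + I + t$ ($X{\left(I,t \right)} = 6 + \left(I + t\right) = 6 + I + t$)
$S{\left(k,Q \right)} = Q k$
$S{\left(3,4 \right)} X{\left(6,\left(-7\right) \left(-5\right) \right)} = 4 \cdot 3 \left(6 + 6 - -35\right) = 12 \left(6 + 6 + 35\right) = 12 \cdot 47 = 564$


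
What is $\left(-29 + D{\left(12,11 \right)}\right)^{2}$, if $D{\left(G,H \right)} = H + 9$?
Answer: $81$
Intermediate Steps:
$D{\left(G,H \right)} = 9 + H$
$\left(-29 + D{\left(12,11 \right)}\right)^{2} = \left(-29 + \left(9 + 11\right)\right)^{2} = \left(-29 + 20\right)^{2} = \left(-9\right)^{2} = 81$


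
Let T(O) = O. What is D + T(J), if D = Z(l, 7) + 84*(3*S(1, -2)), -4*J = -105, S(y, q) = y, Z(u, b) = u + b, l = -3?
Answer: 1129/4 ≈ 282.25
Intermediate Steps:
Z(u, b) = b + u
J = 105/4 (J = -1/4*(-105) = 105/4 ≈ 26.250)
D = 256 (D = (7 - 3) + 84*(3*1) = 4 + 84*3 = 4 + 252 = 256)
D + T(J) = 256 + 105/4 = 1129/4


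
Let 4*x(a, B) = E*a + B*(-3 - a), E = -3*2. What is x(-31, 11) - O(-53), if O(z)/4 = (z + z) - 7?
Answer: 1151/2 ≈ 575.50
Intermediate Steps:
O(z) = -28 + 8*z (O(z) = 4*((z + z) - 7) = 4*(2*z - 7) = 4*(-7 + 2*z) = -28 + 8*z)
E = -6
x(a, B) = -3*a/2 + B*(-3 - a)/4 (x(a, B) = (-6*a + B*(-3 - a))/4 = -3*a/2 + B*(-3 - a)/4)
x(-31, 11) - O(-53) = (-3/2*(-31) - ¾*11 - ¼*11*(-31)) - (-28 + 8*(-53)) = (93/2 - 33/4 + 341/4) - (-28 - 424) = 247/2 - 1*(-452) = 247/2 + 452 = 1151/2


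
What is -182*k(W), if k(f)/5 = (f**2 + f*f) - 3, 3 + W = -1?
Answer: -26390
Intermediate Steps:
W = -4 (W = -3 - 1 = -4)
k(f) = -15 + 10*f**2 (k(f) = 5*((f**2 + f*f) - 3) = 5*((f**2 + f**2) - 3) = 5*(2*f**2 - 3) = 5*(-3 + 2*f**2) = -15 + 10*f**2)
-182*k(W) = -182*(-15 + 10*(-4)**2) = -182*(-15 + 10*16) = -182*(-15 + 160) = -182*145 = -26390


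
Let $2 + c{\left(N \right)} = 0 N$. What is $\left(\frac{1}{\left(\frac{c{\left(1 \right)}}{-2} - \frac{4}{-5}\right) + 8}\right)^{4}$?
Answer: $\frac{625}{5764801} \approx 0.00010842$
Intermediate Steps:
$c{\left(N \right)} = -2$ ($c{\left(N \right)} = -2 + 0 N = -2 + 0 = -2$)
$\left(\frac{1}{\left(\frac{c{\left(1 \right)}}{-2} - \frac{4}{-5}\right) + 8}\right)^{4} = \left(\frac{1}{\left(- \frac{2}{-2} - \frac{4}{-5}\right) + 8}\right)^{4} = \left(\frac{1}{\left(\left(-2\right) \left(- \frac{1}{2}\right) - - \frac{4}{5}\right) + 8}\right)^{4} = \left(\frac{1}{\left(1 + \frac{4}{5}\right) + 8}\right)^{4} = \left(\frac{1}{\frac{9}{5} + 8}\right)^{4} = \left(\frac{1}{\frac{49}{5}}\right)^{4} = \left(\frac{5}{49}\right)^{4} = \frac{625}{5764801}$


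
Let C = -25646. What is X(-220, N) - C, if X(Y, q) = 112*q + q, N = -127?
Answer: 11295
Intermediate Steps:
X(Y, q) = 113*q
X(-220, N) - C = 113*(-127) - 1*(-25646) = -14351 + 25646 = 11295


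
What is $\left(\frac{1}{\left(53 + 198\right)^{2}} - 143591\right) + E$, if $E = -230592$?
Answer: $- \frac{23573903182}{63001} \approx -3.7418 \cdot 10^{5}$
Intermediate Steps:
$\left(\frac{1}{\left(53 + 198\right)^{2}} - 143591\right) + E = \left(\frac{1}{\left(53 + 198\right)^{2}} - 143591\right) - 230592 = \left(\frac{1}{251^{2}} - 143591\right) - 230592 = \left(\frac{1}{63001} - 143591\right) - 230592 = - \frac{9046376590}{63001} - 230592 = - \frac{23573903182}{63001}$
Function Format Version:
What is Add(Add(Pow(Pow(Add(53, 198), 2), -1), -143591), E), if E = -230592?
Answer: Rational(-23573903182, 63001) ≈ -3.7418e+5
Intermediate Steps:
Add(Add(Pow(Pow(Add(53, 198), 2), -1), -143591), E) = Add(Add(Pow(Pow(Add(53, 198), 2), -1), -143591), -230592) = Add(Add(Pow(Pow(251, 2), -1), -143591), -230592) = Add(Add(Pow(63001, -1), -143591), -230592) = Add(Add(Rational(1, 63001), -143591), -230592) = Add(Rational(-9046376590, 63001), -230592) = Rational(-23573903182, 63001)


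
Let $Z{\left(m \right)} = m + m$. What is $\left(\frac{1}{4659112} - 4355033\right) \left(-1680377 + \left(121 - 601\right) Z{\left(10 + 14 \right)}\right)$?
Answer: $\frac{34563330002288544815}{4659112} \approx 7.4184 \cdot 10^{12}$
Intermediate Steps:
$Z{\left(m \right)} = 2 m$
$\left(\frac{1}{4659112} - 4355033\right) \left(-1680377 + \left(121 - 601\right) Z{\left(10 + 14 \right)}\right) = \left(\frac{1}{4659112} - 4355033\right) \left(-1680377 + \left(121 - 601\right) 2 \left(10 + 14\right)\right) = \left(\frac{1}{4659112} - 4355033\right) \left(-1680377 - 480 \cdot 2 \cdot 24\right) = - \frac{20290586510695 \left(-1680377 - 23040\right)}{4659112} = \left(- \frac{20290586510695}{4659112}\right) \left(-1703417\right) = \frac{34563330002288544815}{4659112}$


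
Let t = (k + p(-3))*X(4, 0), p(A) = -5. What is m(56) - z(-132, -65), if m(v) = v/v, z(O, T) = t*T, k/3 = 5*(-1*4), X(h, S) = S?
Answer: 1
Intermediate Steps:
k = -60 (k = 3*(5*(-1*4)) = 3*(5*(-4)) = 3*(-20) = -60)
t = 0 (t = (-60 - 5)*0 = -65*0 = 0)
z(O, T) = 0 (z(O, T) = 0*T = 0)
m(v) = 1
m(56) - z(-132, -65) = 1 - 1*0 = 1 + 0 = 1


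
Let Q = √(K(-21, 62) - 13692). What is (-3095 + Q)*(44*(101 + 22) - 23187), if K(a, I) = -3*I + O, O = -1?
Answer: 55013625 - 17775*I*√13879 ≈ 5.5014e+7 - 2.0941e+6*I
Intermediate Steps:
K(a, I) = -1 - 3*I (K(a, I) = -3*I - 1 = -1 - 3*I)
Q = I*√13879 (Q = √((-1 - 3*62) - 13692) = √((-1 - 186) - 13692) = √(-187 - 13692) = √(-13879) = I*√13879 ≈ 117.81*I)
(-3095 + Q)*(44*(101 + 22) - 23187) = (-3095 + I*√13879)*(44*(101 + 22) - 23187) = (-3095 + I*√13879)*(44*123 - 23187) = (-3095 + I*√13879)*(5412 - 23187) = (-3095 + I*√13879)*(-17775) = 55013625 - 17775*I*√13879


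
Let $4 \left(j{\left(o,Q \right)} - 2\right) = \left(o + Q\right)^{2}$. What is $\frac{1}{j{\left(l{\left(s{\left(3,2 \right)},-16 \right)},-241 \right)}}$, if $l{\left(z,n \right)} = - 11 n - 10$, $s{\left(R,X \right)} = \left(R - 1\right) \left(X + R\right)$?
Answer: $\frac{4}{5633} \approx 0.0007101$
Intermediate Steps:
$s{\left(R,X \right)} = \left(-1 + R\right) \left(R + X\right)$
$l{\left(z,n \right)} = -10 - 11 n$
$j{\left(o,Q \right)} = 2 + \frac{\left(Q + o\right)^{2}}{4}$ ($j{\left(o,Q \right)} = 2 + \frac{\left(o + Q\right)^{2}}{4} = 2 + \frac{\left(Q + o\right)^{2}}{4}$)
$\frac{1}{j{\left(l{\left(s{\left(3,2 \right)},-16 \right)},-241 \right)}} = \frac{1}{2 + \frac{\left(-241 - -166\right)^{2}}{4}} = \frac{1}{2 + \frac{\left(-241 + \left(-10 + 176\right)\right)^{2}}{4}} = \frac{1}{2 + \frac{\left(-241 + 166\right)^{2}}{4}} = \frac{1}{2 + \frac{\left(-75\right)^{2}}{4}} = \frac{1}{2 + \frac{1}{4} \cdot 5625} = \frac{1}{2 + \frac{5625}{4}} = \frac{1}{\frac{5633}{4}} = \frac{4}{5633}$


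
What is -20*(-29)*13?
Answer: 7540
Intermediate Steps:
-20*(-29)*13 = 580*13 = 7540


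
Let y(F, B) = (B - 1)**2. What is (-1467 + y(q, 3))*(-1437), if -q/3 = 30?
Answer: 2102331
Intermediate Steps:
q = -90 (q = -3*30 = -90)
y(F, B) = (-1 + B)**2
(-1467 + y(q, 3))*(-1437) = (-1467 + (-1 + 3)**2)*(-1437) = (-1467 + 2**2)*(-1437) = (-1467 + 4)*(-1437) = -1463*(-1437) = 2102331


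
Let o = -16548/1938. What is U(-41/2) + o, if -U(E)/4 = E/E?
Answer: -4050/323 ≈ -12.539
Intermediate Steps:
U(E) = -4 (U(E) = -4*E/E = -4*1 = -4)
o = -2758/323 (o = -16548*1/1938 = -2758/323 ≈ -8.5387)
U(-41/2) + o = -4 - 2758/323 = -4050/323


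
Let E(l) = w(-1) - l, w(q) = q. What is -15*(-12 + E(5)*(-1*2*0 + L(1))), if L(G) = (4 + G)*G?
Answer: 630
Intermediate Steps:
E(l) = -1 - l
L(G) = G*(4 + G)
-15*(-12 + E(5)*(-1*2*0 + L(1))) = -15*(-12 + (-1 - 1*5)*(-1*2*0 + 1*(4 + 1))) = -15*(-12 + (-1 - 5)*(-2*0 + 1*5)) = -15*(-12 - 6*(0 + 5)) = -15*(-12 - 6*5) = -15*(-12 - 30) = -15*(-42) = 630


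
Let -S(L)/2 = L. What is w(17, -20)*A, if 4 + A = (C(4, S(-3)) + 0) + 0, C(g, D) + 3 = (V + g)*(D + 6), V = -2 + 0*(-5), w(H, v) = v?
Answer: -340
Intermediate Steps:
S(L) = -2*L
V = -2 (V = -2 + 0 = -2)
C(g, D) = -3 + (-2 + g)*(6 + D) (C(g, D) = -3 + (-2 + g)*(D + 6) = -3 + (-2 + g)*(6 + D))
A = 17 (A = -4 + (((-15 - (-4)*(-3) + 6*4 - 2*(-3)*4) + 0) + 0) = -4 + (((-15 - 2*6 + 24 + 6*4) + 0) + 0) = -4 + (((-15 - 12 + 24 + 24) + 0) + 0) = -4 + ((21 + 0) + 0) = -4 + (21 + 0) = -4 + 21 = 17)
w(17, -20)*A = -20*17 = -340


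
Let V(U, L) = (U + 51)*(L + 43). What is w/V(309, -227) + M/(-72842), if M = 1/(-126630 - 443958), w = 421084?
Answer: -7926366804403/1246883132880 ≈ -6.3569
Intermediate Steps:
V(U, L) = (43 + L)*(51 + U) (V(U, L) = (51 + U)*(43 + L) = (43 + L)*(51 + U))
M = -1/570588 (M = 1/(-570588) = -1/570588 ≈ -1.7526e-6)
w/V(309, -227) + M/(-72842) = 421084/(2193 + 43*309 + 51*(-227) - 227*309) - 1/570588/(-72842) = 421084/(2193 + 13287 - 11577 - 70143) - 1/570588*(-1/72842) = 421084/(-66240) + 1/41562771096 = 421084*(-1/66240) + 1/41562771096 = -4577/720 + 1/41562771096 = -7926366804403/1246883132880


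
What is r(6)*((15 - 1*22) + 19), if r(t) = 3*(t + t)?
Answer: 432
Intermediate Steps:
r(t) = 6*t (r(t) = 3*(2*t) = 6*t)
r(6)*((15 - 1*22) + 19) = (6*6)*((15 - 1*22) + 19) = 36*((15 - 22) + 19) = 36*(-7 + 19) = 36*12 = 432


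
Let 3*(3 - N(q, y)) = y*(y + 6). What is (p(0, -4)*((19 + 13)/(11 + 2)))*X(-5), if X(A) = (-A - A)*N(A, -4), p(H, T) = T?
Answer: -21760/39 ≈ -557.95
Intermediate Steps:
N(q, y) = 3 - y*(6 + y)/3 (N(q, y) = 3 - y*(y + 6)/3 = 3 - y*(6 + y)/3)
X(A) = -34*A/3 (X(A) = (-A - A)*(3 - 2*(-4) - ⅓*(-4)²) = (-2*A)*(3 + 8 - ⅓*16) = (-2*A)*(3 + 8 - 16/3) = -2*A*(17/3) = -34*A/3)
(p(0, -4)*((19 + 13)/(11 + 2)))*X(-5) = (-4*(19 + 13)/(11 + 2))*(-34/3*(-5)) = -128/13*(170/3) = -4*32/13*(170/3) = -128/13*170/3 = -21760/39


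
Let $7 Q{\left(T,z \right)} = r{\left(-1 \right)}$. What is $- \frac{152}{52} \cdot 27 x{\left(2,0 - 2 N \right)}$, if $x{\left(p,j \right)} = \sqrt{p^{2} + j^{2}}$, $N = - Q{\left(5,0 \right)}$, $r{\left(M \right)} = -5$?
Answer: $- \frac{2052 \sqrt{74}}{91} \approx -193.98$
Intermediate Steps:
$Q{\left(T,z \right)} = - \frac{5}{7}$ ($Q{\left(T,z \right)} = \frac{1}{7} \left(-5\right) = - \frac{5}{7}$)
$N = \frac{5}{7}$ ($N = \left(-1\right) \left(- \frac{5}{7}\right) = \frac{5}{7} \approx 0.71429$)
$x{\left(p,j \right)} = \sqrt{j^{2} + p^{2}}$
$- \frac{152}{52} \cdot 27 x{\left(2,0 - 2 N \right)} = - \frac{152}{52} \cdot 27 \sqrt{\left(0 - \frac{10}{7}\right)^{2} + 2^{2}} = \left(-152\right) \frac{1}{52} \cdot 27 \sqrt{\left(0 - \frac{10}{7}\right)^{2} + 4} = \left(- \frac{38}{13}\right) 27 \sqrt{\left(- \frac{10}{7}\right)^{2} + 4} = - \frac{1026 \sqrt{\frac{100}{49} + 4}}{13} = - \frac{1026 \sqrt{\frac{296}{49}}}{13} = - \frac{1026 \frac{2 \sqrt{74}}{7}}{13} = - \frac{2052 \sqrt{74}}{91}$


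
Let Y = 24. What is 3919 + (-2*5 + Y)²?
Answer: 4115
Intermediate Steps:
3919 + (-2*5 + Y)² = 3919 + (-2*5 + 24)² = 3919 + (-10 + 24)² = 3919 + 14² = 3919 + 196 = 4115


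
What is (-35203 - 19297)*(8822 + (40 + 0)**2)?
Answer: -567999000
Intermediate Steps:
(-35203 - 19297)*(8822 + (40 + 0)**2) = -54500*(8822 + 40**2) = -54500*(8822 + 1600) = -54500*10422 = -567999000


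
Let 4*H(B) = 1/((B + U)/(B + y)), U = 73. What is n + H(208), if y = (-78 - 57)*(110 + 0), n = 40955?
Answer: 23009389/562 ≈ 40942.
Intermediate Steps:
y = -14850 (y = -135*110 = -14850)
H(B) = (-14850 + B)/(4*(73 + B)) (H(B) = 1/(4*(((B + 73)/(B - 14850)))) = 1/(4*(((73 + B)/(-14850 + B)))) = ((-14850 + B)/(73 + B))/4 = (-14850 + B)/(4*(73 + B)))
n + H(208) = 40955 + (-14850 + 208)/(4*(73 + 208)) = 40955 + (¼)*(-14642)/281 = 40955 + (¼)*(1/281)*(-14642) = 40955 - 7321/562 = 23009389/562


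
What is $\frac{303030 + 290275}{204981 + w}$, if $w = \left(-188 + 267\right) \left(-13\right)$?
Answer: $\frac{593305}{203954} \approx 2.909$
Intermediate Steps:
$w = -1027$ ($w = 79 \left(-13\right) = -1027$)
$\frac{303030 + 290275}{204981 + w} = \frac{303030 + 290275}{204981 - 1027} = \frac{593305}{203954}$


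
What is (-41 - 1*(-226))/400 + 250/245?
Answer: 5813/3920 ≈ 1.4829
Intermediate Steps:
(-41 - 1*(-226))/400 + 250/245 = (-41 + 226)*(1/400) + 250*(1/245) = 185*(1/400) + 50/49 = 37/80 + 50/49 = 5813/3920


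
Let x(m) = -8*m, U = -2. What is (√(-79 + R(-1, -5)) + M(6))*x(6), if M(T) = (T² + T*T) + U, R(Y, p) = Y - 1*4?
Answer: -3360 - 96*I*√21 ≈ -3360.0 - 439.93*I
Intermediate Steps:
R(Y, p) = -4 + Y (R(Y, p) = Y - 4 = -4 + Y)
M(T) = -2 + 2*T² (M(T) = (T² + T*T) - 2 = (T² + T²) - 2 = 2*T² - 2 = -2 + 2*T²)
(√(-79 + R(-1, -5)) + M(6))*x(6) = (√(-79 + (-4 - 1)) + (-2 + 2*6²))*(-8*6) = (√(-79 - 5) + (-2 + 2*36))*(-48) = (√(-84) + (-2 + 72))*(-48) = (2*I*√21 + 70)*(-48) = (70 + 2*I*√21)*(-48) = -3360 - 96*I*√21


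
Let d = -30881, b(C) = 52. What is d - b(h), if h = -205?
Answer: -30933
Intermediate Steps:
d - b(h) = -30881 - 1*52 = -30881 - 52 = -30933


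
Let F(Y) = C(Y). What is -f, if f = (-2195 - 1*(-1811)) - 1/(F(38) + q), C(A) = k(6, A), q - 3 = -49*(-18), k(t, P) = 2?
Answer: 340609/887 ≈ 384.00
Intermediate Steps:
q = 885 (q = 3 - 49*(-18) = 3 + 882 = 885)
C(A) = 2
F(Y) = 2
f = -340609/887 (f = (-2195 - 1*(-1811)) - 1/(2 + 885) = (-2195 + 1811) - 1/887 = -384 - 1*1/887 = -384 - 1/887 = -340609/887 ≈ -384.00)
-f = -1*(-340609/887) = 340609/887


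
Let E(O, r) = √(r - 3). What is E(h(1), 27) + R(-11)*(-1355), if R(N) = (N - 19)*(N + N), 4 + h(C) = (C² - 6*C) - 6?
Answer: -894300 + 2*√6 ≈ -8.9430e+5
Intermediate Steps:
h(C) = -10 + C² - 6*C (h(C) = -4 + ((C² - 6*C) - 6) = -4 + (-6 + C² - 6*C) = -10 + C² - 6*C)
E(O, r) = √(-3 + r)
R(N) = 2*N*(-19 + N) (R(N) = (-19 + N)*(2*N) = 2*N*(-19 + N))
E(h(1), 27) + R(-11)*(-1355) = √(-3 + 27) + (2*(-11)*(-19 - 11))*(-1355) = √24 + (2*(-11)*(-30))*(-1355) = 2*√6 + 660*(-1355) = 2*√6 - 894300 = -894300 + 2*√6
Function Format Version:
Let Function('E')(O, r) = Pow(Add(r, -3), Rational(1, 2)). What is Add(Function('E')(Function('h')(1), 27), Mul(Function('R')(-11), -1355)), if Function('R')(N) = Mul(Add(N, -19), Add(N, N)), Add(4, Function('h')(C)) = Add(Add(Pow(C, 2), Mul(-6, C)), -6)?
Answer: Add(-894300, Mul(2, Pow(6, Rational(1, 2)))) ≈ -8.9430e+5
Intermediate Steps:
Function('h')(C) = Add(-10, Pow(C, 2), Mul(-6, C)) (Function('h')(C) = Add(-4, Add(Add(Pow(C, 2), Mul(-6, C)), -6)) = Add(-4, Add(-6, Pow(C, 2), Mul(-6, C))) = Add(-10, Pow(C, 2), Mul(-6, C)))
Function('E')(O, r) = Pow(Add(-3, r), Rational(1, 2))
Function('R')(N) = Mul(2, N, Add(-19, N)) (Function('R')(N) = Mul(Add(-19, N), Mul(2, N)) = Mul(2, N, Add(-19, N)))
Add(Function('E')(Function('h')(1), 27), Mul(Function('R')(-11), -1355)) = Add(Pow(Add(-3, 27), Rational(1, 2)), Mul(Mul(2, -11, Add(-19, -11)), -1355)) = Add(Pow(24, Rational(1, 2)), Mul(Mul(2, -11, -30), -1355)) = Add(Mul(2, Pow(6, Rational(1, 2))), Mul(660, -1355)) = Add(Mul(2, Pow(6, Rational(1, 2))), -894300) = Add(-894300, Mul(2, Pow(6, Rational(1, 2))))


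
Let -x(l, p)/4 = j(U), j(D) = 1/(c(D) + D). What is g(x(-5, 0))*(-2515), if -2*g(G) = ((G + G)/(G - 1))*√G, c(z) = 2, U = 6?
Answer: 2515*I*√2/6 ≈ 592.79*I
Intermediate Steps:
j(D) = 1/(2 + D)
x(l, p) = -½ (x(l, p) = -4/(2 + 6) = -4/8 = -4*⅛ = -½)
g(G) = -G^(3/2)/(-1 + G) (g(G) = -(G + G)/(G - 1)*√G/2 = -(2*G)/(-1 + G)*√G/2 = -2*G/(-1 + G)*√G/2 = -G^(3/2)/(-1 + G))
g(x(-5, 0))*(-2515) = -(-½)^(3/2)/(-1 - ½)*(-2515) = -(-I*√2/4)/(-3/2)*(-2515) = -1*(-I*√2/4)*(-⅔)*(-2515) = -I*√2/6*(-2515) = 2515*I*√2/6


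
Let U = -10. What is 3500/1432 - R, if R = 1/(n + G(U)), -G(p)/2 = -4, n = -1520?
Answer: 661679/270648 ≈ 2.4448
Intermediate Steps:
G(p) = 8 (G(p) = -2*(-4) = 8)
R = -1/1512 (R = 1/(-1520 + 8) = 1/(-1512) = -1/1512 ≈ -0.00066138)
3500/1432 - R = 3500/1432 - 1*(-1/1512) = 3500*(1/1432) + 1/1512 = 875/358 + 1/1512 = 661679/270648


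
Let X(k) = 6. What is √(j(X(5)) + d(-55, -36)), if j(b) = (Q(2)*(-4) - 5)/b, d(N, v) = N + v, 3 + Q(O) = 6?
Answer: I*√3378/6 ≈ 9.6868*I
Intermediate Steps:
Q(O) = 3 (Q(O) = -3 + 6 = 3)
j(b) = -17/b (j(b) = (3*(-4) - 5)/b = (-12 - 5)/b = -17/b)
√(j(X(5)) + d(-55, -36)) = √(-17/6 + (-55 - 36)) = √(-17*⅙ - 91) = √(-17/6 - 91) = √(-563/6) = I*√3378/6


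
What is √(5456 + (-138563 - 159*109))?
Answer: I*√150438 ≈ 387.86*I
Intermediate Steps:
√(5456 + (-138563 - 159*109)) = √(5456 + (-138563 - 17331)) = √(5456 - 155894) = √(-150438) = I*√150438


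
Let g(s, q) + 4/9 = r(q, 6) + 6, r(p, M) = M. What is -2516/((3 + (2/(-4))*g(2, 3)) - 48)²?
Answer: -203796/208849 ≈ -0.97581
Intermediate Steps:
g(s, q) = 104/9 (g(s, q) = -4/9 + (6 + 6) = -4/9 + 12 = 104/9)
-2516/((3 + (2/(-4))*g(2, 3)) - 48)² = -2516/((3 + (2/(-4))*(104/9)) - 48)² = -2516/((3 + (2*(-¼))*(104/9)) - 48)² = -2516/((3 - ½*104/9) - 48)² = -2516/((3 - 52/9) - 48)² = -2516/(-25/9 - 48)² = -2516/((-457/9)²) = -2516/208849/81 = -2516*81/208849 = -203796/208849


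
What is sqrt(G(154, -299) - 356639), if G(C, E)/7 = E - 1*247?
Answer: I*sqrt(360461) ≈ 600.38*I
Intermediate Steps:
G(C, E) = -1729 + 7*E (G(C, E) = 7*(E - 1*247) = 7*(E - 247) = 7*(-247 + E) = -1729 + 7*E)
sqrt(G(154, -299) - 356639) = sqrt((-1729 + 7*(-299)) - 356639) = sqrt((-1729 - 2093) - 356639) = sqrt(-3822 - 356639) = sqrt(-360461) = I*sqrt(360461)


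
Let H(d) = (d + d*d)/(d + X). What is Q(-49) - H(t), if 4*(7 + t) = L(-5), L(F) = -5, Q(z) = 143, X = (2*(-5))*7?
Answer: 179993/1252 ≈ 143.76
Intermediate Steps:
X = -70 (X = -10*7 = -70)
t = -33/4 (t = -7 + (¼)*(-5) = -7 - 5/4 = -33/4 ≈ -8.2500)
H(d) = (d + d²)/(-70 + d) (H(d) = (d + d*d)/(d - 70) = (d + d²)/(-70 + d))
Q(-49) - H(t) = 143 - (-33)*(1 - 33/4)/(4*(-70 - 33/4)) = 143 - (-33)*(-29)/(4*(-313/4)*4) = 143 - (-33)*(-4)*(-29)/(4*313*4) = 143 - 1*(-957/1252) = 143 + 957/1252 = 179993/1252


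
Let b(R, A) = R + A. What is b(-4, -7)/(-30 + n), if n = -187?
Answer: 11/217 ≈ 0.050691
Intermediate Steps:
b(R, A) = A + R
b(-4, -7)/(-30 + n) = (-7 - 4)/(-30 - 187) = -11/(-217) = -1/217*(-11) = 11/217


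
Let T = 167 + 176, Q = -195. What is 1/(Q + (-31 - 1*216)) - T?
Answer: -151607/442 ≈ -343.00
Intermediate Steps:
T = 343
1/(Q + (-31 - 1*216)) - T = 1/(-195 + (-31 - 1*216)) - 1*343 = 1/(-195 + (-31 - 216)) - 343 = 1/(-195 - 247) - 343 = 1/(-442) - 343 = -1/442 - 343 = -151607/442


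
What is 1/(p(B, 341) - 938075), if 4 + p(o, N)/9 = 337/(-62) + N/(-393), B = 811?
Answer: -8122/7619798291 ≈ -1.0659e-6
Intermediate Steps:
p(o, N) = -5265/62 - 3*N/131 (p(o, N) = -36 + 9*(337/(-62) + N/(-393)) = -36 + 9*(337*(-1/62) + N*(-1/393)) = -36 + 9*(-337/62 - N/393) = -36 + (-3033/62 - 3*N/131) = -5265/62 - 3*N/131)
1/(p(B, 341) - 938075) = 1/((-5265/62 - 3/131*341) - 938075) = 1/((-5265/62 - 1023/131) - 938075) = 1/(-753141/8122 - 938075) = 1/(-7619798291/8122) = -8122/7619798291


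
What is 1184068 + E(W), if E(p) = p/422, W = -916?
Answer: 249837890/211 ≈ 1.1841e+6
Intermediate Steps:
E(p) = p/422 (E(p) = p*(1/422) = p/422)
1184068 + E(W) = 1184068 + (1/422)*(-916) = 1184068 - 458/211 = 249837890/211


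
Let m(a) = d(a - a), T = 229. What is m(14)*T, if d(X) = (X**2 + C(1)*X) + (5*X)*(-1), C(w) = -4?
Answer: 0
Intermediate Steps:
d(X) = X**2 - 9*X (d(X) = (X**2 - 4*X) + (5*X)*(-1) = (X**2 - 4*X) - 5*X = X**2 - 9*X)
m(a) = 0 (m(a) = (a - a)*(-9 + (a - a)) = 0*(-9 + 0) = 0*(-9) = 0)
m(14)*T = 0*229 = 0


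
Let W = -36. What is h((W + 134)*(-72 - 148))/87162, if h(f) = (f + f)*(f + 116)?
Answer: 154110880/14527 ≈ 10609.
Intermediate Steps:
h(f) = 2*f*(116 + f) (h(f) = (2*f)*(116 + f) = 2*f*(116 + f))
h((W + 134)*(-72 - 148))/87162 = (2*((-36 + 134)*(-72 - 148))*(116 + (-36 + 134)*(-72 - 148)))/87162 = (2*(98*(-220))*(116 + 98*(-220)))*(1/87162) = (2*(-21560)*(116 - 21560))*(1/87162) = (2*(-21560)*(-21444))*(1/87162) = 924665280*(1/87162) = 154110880/14527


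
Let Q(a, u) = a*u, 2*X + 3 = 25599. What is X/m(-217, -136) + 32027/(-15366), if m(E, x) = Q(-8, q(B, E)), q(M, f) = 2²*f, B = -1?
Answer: -6435355/26675376 ≈ -0.24125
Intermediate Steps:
q(M, f) = 4*f
X = 12798 (X = -3/2 + (½)*25599 = -3/2 + 25599/2 = 12798)
m(E, x) = -32*E
X/m(-217, -136) + 32027/(-15366) = 12798/((-32*(-217))) + 32027/(-15366) = 12798/6944 + 32027*(-1/15366) = 12798*(1/6944) - 32027/15366 = 6399/3472 - 32027/15366 = -6435355/26675376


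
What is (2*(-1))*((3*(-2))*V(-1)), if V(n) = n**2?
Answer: 12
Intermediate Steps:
(2*(-1))*((3*(-2))*V(-1)) = (2*(-1))*((3*(-2))*(-1)**2) = -(-12) = -2*(-6) = 12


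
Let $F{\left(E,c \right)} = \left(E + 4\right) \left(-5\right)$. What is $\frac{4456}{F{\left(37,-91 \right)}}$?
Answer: $- \frac{4456}{205} \approx -21.737$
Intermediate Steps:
$F{\left(E,c \right)} = -20 - 5 E$ ($F{\left(E,c \right)} = \left(4 + E\right) \left(-5\right) = -20 - 5 E$)
$\frac{4456}{F{\left(37,-91 \right)}} = \frac{4456}{-20 - 185} = \frac{4456}{-205} = 4456 \left(- \frac{1}{205}\right) = - \frac{4456}{205}$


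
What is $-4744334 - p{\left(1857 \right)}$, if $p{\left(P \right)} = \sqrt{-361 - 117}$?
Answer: $-4744334 - i \sqrt{478} \approx -4.7443 \cdot 10^{6} - 21.863 i$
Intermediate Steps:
$p{\left(P \right)} = i \sqrt{478}$ ($p{\left(P \right)} = \sqrt{-478} = i \sqrt{478}$)
$-4744334 - p{\left(1857 \right)} = -4744334 - i \sqrt{478}$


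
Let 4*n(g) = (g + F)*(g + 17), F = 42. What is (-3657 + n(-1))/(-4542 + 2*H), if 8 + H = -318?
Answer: 499/742 ≈ 0.67251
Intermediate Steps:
H = -326 (H = -8 - 318 = -326)
n(g) = (17 + g)*(42 + g)/4 (n(g) = ((g + 42)*(g + 17))/4 = ((42 + g)*(17 + g))/4 = ((17 + g)*(42 + g))/4 = (17 + g)*(42 + g)/4)
(-3657 + n(-1))/(-4542 + 2*H) = (-3657 + (357/2 + (¼)*(-1)² + (59/4)*(-1)))/(-4542 + 2*(-326)) = (-3657 + (357/2 + (¼)*1 - 59/4))/(-4542 - 652) = (-3657 + (357/2 + ¼ - 59/4))/(-5194) = (-3657 + 164)*(-1/5194) = -3493*(-1/5194) = 499/742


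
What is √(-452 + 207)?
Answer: 7*I*√5 ≈ 15.652*I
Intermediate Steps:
√(-452 + 207) = √(-245) = 7*I*√5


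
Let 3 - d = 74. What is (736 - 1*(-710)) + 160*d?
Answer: -9914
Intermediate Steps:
d = -71 (d = 3 - 1*74 = 3 - 74 = -71)
(736 - 1*(-710)) + 160*d = (736 - 1*(-710)) + 160*(-71) = (736 + 710) - 11360 = 1446 - 11360 = -9914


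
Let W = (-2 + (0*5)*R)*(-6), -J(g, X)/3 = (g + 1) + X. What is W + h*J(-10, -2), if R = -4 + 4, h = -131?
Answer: -4311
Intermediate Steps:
R = 0
J(g, X) = -3 - 3*X - 3*g (J(g, X) = -3*((g + 1) + X) = -3*((1 + g) + X) = -3*(1 + X + g) = -3 - 3*X - 3*g)
W = 12 (W = (-2 + (0*5)*0)*(-6) = (-2 + 0*0)*(-6) = (-2 + 0)*(-6) = -2*(-6) = 12)
W + h*J(-10, -2) = 12 - 131*(-3 - 3*(-2) - 3*(-10)) = 12 - 131*(-3 + 6 + 30) = 12 - 131*33 = 12 - 4323 = -4311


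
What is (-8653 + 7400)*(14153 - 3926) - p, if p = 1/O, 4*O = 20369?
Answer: -261017145043/20369 ≈ -1.2814e+7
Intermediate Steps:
O = 20369/4 (O = (¼)*20369 = 20369/4 ≈ 5092.3)
p = 4/20369 (p = 1/(20369/4) = 4/20369 ≈ 0.00019638)
(-8653 + 7400)*(14153 - 3926) - p = (-8653 + 7400)*(14153 - 3926) - 1*4/20369 = -1253*10227 - 4/20369 = -12814431 - 4/20369 = -261017145043/20369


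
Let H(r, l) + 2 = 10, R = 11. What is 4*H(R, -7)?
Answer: 32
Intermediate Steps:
H(r, l) = 8 (H(r, l) = -2 + 10 = 8)
4*H(R, -7) = 4*8 = 32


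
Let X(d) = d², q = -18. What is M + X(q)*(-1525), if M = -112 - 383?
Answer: -494595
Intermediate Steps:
M = -495
M + X(q)*(-1525) = -495 + (-18)²*(-1525) = -495 + 324*(-1525) = -495 - 494100 = -494595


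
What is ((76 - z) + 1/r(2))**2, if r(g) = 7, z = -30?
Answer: 552049/49 ≈ 11266.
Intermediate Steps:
((76 - z) + 1/r(2))**2 = ((76 - 1*(-30)) + 1/7)**2 = ((76 + 30) + 1/7)**2 = (106 + 1/7)**2 = (743/7)**2 = 552049/49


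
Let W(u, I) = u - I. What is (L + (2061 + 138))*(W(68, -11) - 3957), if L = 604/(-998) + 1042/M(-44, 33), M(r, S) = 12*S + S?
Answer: -1827051947462/214071 ≈ -8.5348e+6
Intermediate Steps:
M(r, S) = 13*S
L = 390400/214071 (L = 604/(-998) + 1042/((13*33)) = 604*(-1/998) + 1042/429 = -302/499 + 1042*(1/429) = -302/499 + 1042/429 = 390400/214071 ≈ 1.8237)
(L + (2061 + 138))*(W(68, -11) - 3957) = (390400/214071 + (2061 + 138))*((68 - 1*(-11)) - 3957) = (390400/214071 + 2199)*((68 + 11) - 3957) = 471132529*(79 - 3957)/214071 = (471132529/214071)*(-3878) = -1827051947462/214071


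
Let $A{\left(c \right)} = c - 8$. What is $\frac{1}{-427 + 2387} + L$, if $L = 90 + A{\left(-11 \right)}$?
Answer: $\frac{139161}{1960} \approx 71.0$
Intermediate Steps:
$A{\left(c \right)} = -8 + c$
$L = 71$ ($L = 90 - 19 = 71$)
$\frac{1}{-427 + 2387} + L = \frac{1}{-427 + 2387} + 71 = \frac{1}{1960} + 71 = \frac{139161}{1960}$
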